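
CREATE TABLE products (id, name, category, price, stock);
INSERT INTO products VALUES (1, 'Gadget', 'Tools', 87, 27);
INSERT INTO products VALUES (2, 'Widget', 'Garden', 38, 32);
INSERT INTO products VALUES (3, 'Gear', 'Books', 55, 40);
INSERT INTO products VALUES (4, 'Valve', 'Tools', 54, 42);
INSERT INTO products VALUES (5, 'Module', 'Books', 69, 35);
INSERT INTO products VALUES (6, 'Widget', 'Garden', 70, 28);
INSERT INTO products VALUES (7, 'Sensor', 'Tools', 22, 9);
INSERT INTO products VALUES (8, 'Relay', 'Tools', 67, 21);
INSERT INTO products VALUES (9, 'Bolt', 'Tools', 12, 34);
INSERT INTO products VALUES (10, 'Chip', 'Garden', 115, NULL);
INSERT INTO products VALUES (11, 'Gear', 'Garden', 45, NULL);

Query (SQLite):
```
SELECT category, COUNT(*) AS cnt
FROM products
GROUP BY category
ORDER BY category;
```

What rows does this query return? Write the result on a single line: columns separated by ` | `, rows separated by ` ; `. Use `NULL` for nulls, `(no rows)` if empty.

Books | 2 ; Garden | 4 ; Tools | 5

Partition products by category; compute COUNT(*) within each group.
  Books: ids {3, 5} → COUNT(*)=2
  Garden: ids {2, 6, 10, 11} → COUNT(*)=4
  Tools: ids {1, 4, 7, 8, 9} → COUNT(*)=5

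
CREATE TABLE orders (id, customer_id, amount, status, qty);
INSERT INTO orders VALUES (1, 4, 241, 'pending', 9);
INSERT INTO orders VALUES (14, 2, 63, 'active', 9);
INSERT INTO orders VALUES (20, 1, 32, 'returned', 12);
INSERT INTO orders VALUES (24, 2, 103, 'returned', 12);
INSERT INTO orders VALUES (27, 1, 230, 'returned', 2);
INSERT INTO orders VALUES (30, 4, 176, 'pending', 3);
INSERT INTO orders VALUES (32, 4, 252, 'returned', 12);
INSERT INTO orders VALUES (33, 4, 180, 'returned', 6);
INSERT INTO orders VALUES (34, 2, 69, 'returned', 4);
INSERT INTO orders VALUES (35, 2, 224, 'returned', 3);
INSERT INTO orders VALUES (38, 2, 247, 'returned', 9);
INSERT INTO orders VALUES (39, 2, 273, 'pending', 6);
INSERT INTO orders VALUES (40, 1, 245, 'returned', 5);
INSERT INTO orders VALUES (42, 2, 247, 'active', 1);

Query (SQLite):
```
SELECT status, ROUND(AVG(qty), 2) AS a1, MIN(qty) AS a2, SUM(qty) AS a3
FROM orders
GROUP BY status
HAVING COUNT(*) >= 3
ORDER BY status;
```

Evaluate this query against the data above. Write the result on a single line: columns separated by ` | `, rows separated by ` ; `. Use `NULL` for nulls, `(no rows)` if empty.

Group orders by status.
Per group compute: ROUND(AVG(qty), 2), MIN(qty), SUM(qty).
HAVING: drop groups with fewer than 3 rows.
  active: ids {14, 42} → ROUND(AVG(qty), 2)=5, MIN(qty)=1, SUM(qty)=10
  pending: ids {1, 30, 39} → ROUND(AVG(qty), 2)=6, MIN(qty)=3, SUM(qty)=18
  returned: ids {20, 24, 27, 32, 33, 34, 35, 38, 40} → ROUND(AVG(qty), 2)=7.22, MIN(qty)=2, SUM(qty)=65

pending | 6 | 3 | 18 ; returned | 7.22 | 2 | 65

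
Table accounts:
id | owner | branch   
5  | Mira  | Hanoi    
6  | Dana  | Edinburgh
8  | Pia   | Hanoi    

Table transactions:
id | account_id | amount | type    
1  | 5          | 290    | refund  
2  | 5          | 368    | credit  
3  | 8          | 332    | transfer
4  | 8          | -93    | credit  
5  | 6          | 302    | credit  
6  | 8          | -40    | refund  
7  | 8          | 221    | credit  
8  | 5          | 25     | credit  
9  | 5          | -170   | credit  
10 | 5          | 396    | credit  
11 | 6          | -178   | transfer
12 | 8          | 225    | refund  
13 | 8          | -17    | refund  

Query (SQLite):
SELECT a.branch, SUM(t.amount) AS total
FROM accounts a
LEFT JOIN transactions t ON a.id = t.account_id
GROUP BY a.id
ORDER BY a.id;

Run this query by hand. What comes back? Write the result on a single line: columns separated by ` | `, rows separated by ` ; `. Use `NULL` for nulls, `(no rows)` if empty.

LEFT JOIN keeps every accounts row; unmatched ones get NULL for transactions columns.
Group by accounts.id and compute SUM(t.amount). SUM over an all-NULL group is NULL.
  5: ids {1, 2, 8, 9, 10} → SUM(t.amount)=909
  6: ids {5, 11} → SUM(t.amount)=124
  8: ids {3, 4, 6, 7, 12, 13} → SUM(t.amount)=628

Hanoi | 909 ; Edinburgh | 124 ; Hanoi | 628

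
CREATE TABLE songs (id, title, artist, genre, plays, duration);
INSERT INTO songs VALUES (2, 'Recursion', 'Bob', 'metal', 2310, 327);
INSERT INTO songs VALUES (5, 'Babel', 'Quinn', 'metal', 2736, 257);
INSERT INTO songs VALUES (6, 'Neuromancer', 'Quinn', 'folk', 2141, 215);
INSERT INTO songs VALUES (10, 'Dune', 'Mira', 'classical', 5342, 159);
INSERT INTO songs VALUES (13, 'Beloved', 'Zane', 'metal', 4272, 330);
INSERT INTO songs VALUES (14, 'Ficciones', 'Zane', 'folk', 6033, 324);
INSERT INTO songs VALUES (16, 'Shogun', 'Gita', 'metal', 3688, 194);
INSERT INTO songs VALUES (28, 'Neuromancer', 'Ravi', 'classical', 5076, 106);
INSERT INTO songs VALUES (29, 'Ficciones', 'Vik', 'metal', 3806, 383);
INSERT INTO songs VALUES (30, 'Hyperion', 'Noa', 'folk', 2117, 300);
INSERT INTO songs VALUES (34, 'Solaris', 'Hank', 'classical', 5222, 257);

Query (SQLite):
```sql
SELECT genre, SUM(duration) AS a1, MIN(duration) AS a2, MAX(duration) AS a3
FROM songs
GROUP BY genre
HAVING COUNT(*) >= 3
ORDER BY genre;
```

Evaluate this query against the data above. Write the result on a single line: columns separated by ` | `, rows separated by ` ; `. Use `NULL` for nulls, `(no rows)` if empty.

classical | 522 | 106 | 257 ; folk | 839 | 215 | 324 ; metal | 1491 | 194 | 383

Group songs by genre.
Per group compute: SUM(duration), MIN(duration), MAX(duration).
HAVING: drop groups with fewer than 3 rows.
  classical: ids {10, 28, 34} → SUM(duration)=522, MIN(duration)=106, MAX(duration)=257
  folk: ids {6, 14, 30} → SUM(duration)=839, MIN(duration)=215, MAX(duration)=324
  metal: ids {2, 5, 13, 16, 29} → SUM(duration)=1491, MIN(duration)=194, MAX(duration)=383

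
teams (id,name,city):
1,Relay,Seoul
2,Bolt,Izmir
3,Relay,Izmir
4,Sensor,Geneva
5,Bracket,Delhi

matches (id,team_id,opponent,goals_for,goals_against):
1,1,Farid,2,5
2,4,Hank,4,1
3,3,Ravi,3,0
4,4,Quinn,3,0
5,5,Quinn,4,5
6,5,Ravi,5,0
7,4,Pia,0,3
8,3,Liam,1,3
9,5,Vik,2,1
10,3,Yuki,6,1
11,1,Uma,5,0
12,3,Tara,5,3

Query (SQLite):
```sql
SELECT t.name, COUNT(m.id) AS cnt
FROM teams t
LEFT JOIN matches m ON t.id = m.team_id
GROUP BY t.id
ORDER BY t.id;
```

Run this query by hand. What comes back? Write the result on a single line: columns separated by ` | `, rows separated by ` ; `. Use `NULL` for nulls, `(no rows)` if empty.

Relay | 2 ; Bolt | 0 ; Relay | 4 ; Sensor | 3 ; Bracket | 3

LEFT JOIN keeps every teams row; unmatched ones get NULL for matches columns.
Group by teams.id and compute COUNT(m.id). COUNT(col) of an all-NULL group is 0.
  1: ids {1, 11} → COUNT(m.id)=2
  2: ids {—} → COUNT(m.id)=0
  3: ids {3, 8, 10, 12} → COUNT(m.id)=4
  4: ids {2, 4, 7} → COUNT(m.id)=3
  5: ids {5, 6, 9} → COUNT(m.id)=3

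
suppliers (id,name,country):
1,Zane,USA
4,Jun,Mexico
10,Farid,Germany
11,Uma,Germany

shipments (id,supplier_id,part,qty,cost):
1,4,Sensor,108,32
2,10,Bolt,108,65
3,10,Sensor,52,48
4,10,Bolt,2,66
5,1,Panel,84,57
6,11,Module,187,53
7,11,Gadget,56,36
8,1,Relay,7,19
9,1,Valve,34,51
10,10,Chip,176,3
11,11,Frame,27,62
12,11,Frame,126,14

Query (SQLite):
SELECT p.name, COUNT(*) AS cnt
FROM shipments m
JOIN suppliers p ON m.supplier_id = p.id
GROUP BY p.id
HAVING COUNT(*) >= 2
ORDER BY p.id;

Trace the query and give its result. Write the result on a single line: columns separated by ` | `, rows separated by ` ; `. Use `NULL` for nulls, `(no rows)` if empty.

Join each shipments row to its suppliers via supplier_id.
Group joined rows by suppliers.id; compute COUNT(*) per group.
HAVING: keep groups with count ≥ 2.
  1: ids {5, 8, 9} → COUNT(*)=3
  4: ids {1} → COUNT(*)=1
  10: ids {2, 3, 4, 10} → COUNT(*)=4
  11: ids {6, 7, 11, 12} → COUNT(*)=4

Zane | 3 ; Farid | 4 ; Uma | 4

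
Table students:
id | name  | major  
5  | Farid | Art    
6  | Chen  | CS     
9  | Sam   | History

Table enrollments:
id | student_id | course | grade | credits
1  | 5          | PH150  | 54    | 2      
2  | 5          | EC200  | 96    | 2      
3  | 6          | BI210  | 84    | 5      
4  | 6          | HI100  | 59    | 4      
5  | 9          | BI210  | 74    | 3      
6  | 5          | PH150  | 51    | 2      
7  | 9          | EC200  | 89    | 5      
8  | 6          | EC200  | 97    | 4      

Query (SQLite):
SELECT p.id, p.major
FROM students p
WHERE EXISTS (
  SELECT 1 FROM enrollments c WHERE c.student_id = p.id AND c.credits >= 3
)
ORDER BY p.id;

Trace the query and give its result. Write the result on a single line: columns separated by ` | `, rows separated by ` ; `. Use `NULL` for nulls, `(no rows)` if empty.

6 | CS ; 9 | History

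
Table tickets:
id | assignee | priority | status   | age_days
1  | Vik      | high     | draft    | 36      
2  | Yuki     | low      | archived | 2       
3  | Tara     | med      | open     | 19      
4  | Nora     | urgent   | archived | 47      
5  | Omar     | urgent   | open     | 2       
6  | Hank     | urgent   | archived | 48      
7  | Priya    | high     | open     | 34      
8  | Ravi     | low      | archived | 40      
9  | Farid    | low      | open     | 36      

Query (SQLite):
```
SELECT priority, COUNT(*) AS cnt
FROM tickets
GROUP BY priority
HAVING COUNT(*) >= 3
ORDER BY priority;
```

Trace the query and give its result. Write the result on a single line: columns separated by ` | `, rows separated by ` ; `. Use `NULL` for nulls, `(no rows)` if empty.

low | 3 ; urgent | 3

Partition tickets by priority; compute COUNT(*) within each group.
HAVING: keep groups with count ≥ 3.
  high: ids {1, 7} → COUNT(*)=2
  low: ids {2, 8, 9} → COUNT(*)=3
  med: ids {3} → COUNT(*)=1
  urgent: ids {4, 5, 6} → COUNT(*)=3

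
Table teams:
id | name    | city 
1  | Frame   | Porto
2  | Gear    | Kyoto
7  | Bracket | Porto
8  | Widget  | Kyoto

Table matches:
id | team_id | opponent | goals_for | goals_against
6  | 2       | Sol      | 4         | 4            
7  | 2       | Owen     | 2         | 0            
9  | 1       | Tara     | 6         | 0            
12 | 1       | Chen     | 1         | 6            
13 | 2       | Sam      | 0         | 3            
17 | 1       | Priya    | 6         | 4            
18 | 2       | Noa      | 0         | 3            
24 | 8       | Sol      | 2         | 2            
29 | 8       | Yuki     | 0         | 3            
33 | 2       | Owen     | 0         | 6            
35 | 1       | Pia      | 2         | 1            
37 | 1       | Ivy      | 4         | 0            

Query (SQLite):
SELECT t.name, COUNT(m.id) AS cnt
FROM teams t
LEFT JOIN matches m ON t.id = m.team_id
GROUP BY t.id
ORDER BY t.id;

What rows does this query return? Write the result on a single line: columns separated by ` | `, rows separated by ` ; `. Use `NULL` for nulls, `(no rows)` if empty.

Frame | 5 ; Gear | 5 ; Bracket | 0 ; Widget | 2

LEFT JOIN keeps every teams row; unmatched ones get NULL for matches columns.
Group by teams.id and compute COUNT(m.id). COUNT(col) of an all-NULL group is 0.
  1: ids {9, 12, 17, 35, 37} → COUNT(m.id)=5
  2: ids {6, 7, 13, 18, 33} → COUNT(m.id)=5
  7: ids {—} → COUNT(m.id)=0
  8: ids {24, 29} → COUNT(m.id)=2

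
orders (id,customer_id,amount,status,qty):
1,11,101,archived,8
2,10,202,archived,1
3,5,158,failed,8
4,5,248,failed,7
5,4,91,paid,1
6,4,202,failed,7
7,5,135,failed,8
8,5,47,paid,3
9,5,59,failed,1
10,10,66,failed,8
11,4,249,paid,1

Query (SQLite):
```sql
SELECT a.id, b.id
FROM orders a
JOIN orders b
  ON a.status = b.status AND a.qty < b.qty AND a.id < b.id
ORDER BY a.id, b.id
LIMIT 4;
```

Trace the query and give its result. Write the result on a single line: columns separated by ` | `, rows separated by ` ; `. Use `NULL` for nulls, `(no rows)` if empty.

4 | 7 ; 4 | 10 ; 5 | 8 ; 6 | 7

Pairs (a,b) with same status, a.qty < b.qty, a.id < b.id.
status groups: archived:{1,2} failed:{3,4,6,7,9,10} paid:{5,8,11}
Ordered by (a.id, b.id); first 4.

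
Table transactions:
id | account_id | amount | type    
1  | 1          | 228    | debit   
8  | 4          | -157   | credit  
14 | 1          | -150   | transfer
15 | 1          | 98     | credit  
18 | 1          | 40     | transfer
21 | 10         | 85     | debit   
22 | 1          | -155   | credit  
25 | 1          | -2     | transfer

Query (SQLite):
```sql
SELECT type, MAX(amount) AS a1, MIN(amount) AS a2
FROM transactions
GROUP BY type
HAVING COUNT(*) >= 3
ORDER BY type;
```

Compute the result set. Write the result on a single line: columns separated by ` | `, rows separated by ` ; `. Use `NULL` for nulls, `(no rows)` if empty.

Group transactions by type.
Per group compute: MAX(amount), MIN(amount).
HAVING: drop groups with fewer than 3 rows.
  credit: ids {8, 15, 22} → MAX(amount)=98, MIN(amount)=-157
  debit: ids {1, 21} → MAX(amount)=228, MIN(amount)=85
  transfer: ids {14, 18, 25} → MAX(amount)=40, MIN(amount)=-150

credit | 98 | -157 ; transfer | 40 | -150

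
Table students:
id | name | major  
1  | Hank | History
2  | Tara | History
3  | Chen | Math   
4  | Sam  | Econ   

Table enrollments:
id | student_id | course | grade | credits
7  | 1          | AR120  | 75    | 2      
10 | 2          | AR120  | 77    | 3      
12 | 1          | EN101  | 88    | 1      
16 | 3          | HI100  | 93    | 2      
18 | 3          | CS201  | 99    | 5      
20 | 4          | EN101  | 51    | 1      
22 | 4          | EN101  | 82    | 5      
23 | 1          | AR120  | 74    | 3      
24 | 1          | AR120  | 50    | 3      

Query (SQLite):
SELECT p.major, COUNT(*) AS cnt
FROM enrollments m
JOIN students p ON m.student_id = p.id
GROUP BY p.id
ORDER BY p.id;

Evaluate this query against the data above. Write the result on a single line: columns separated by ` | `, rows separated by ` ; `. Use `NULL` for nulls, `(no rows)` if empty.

Join each enrollments row to its students via student_id.
Group joined rows by students.id; compute COUNT(*) per group.
  1: ids {7, 12, 23, 24} → COUNT(*)=4
  2: ids {10} → COUNT(*)=1
  3: ids {16, 18} → COUNT(*)=2
  4: ids {20, 22} → COUNT(*)=2

History | 4 ; History | 1 ; Math | 2 ; Econ | 2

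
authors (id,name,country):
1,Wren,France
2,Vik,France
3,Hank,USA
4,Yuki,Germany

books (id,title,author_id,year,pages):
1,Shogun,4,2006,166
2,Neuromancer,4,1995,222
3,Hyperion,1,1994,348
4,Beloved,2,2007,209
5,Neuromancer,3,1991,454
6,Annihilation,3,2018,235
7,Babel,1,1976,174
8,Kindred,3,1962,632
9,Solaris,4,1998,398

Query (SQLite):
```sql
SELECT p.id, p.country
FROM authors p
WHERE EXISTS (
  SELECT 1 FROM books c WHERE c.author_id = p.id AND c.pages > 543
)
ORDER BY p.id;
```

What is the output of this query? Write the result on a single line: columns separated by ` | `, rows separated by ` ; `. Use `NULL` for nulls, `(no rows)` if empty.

3 | USA

For each authors row, check whether any books with matching author_id has pages > 543.
Keep rows where that is true.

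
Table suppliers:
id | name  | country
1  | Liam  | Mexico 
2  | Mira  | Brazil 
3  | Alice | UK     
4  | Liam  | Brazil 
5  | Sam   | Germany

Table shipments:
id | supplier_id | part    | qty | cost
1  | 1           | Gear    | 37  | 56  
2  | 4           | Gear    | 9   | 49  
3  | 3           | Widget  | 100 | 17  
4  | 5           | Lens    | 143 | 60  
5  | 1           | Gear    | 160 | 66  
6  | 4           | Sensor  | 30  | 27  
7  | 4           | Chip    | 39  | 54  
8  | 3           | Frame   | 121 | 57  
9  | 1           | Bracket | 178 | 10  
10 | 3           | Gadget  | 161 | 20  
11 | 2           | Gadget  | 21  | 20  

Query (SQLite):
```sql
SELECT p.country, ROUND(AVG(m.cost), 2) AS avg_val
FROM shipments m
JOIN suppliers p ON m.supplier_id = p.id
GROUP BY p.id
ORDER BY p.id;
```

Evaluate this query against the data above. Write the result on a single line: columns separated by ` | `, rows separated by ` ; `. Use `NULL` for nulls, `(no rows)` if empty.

Join each shipments row to its suppliers via supplier_id.
Group joined rows by suppliers.id; compute ROUND(AVG(m.cost), 2) per group.
  1: ids {1, 5, 9} → ROUND(AVG(m.cost), 2)=44
  2: ids {11} → ROUND(AVG(m.cost), 2)=20
  3: ids {3, 8, 10} → ROUND(AVG(m.cost), 2)=31.33
  4: ids {2, 6, 7} → ROUND(AVG(m.cost), 2)=43.33
  5: ids {4} → ROUND(AVG(m.cost), 2)=60

Mexico | 44 ; Brazil | 20 ; UK | 31.33 ; Brazil | 43.33 ; Germany | 60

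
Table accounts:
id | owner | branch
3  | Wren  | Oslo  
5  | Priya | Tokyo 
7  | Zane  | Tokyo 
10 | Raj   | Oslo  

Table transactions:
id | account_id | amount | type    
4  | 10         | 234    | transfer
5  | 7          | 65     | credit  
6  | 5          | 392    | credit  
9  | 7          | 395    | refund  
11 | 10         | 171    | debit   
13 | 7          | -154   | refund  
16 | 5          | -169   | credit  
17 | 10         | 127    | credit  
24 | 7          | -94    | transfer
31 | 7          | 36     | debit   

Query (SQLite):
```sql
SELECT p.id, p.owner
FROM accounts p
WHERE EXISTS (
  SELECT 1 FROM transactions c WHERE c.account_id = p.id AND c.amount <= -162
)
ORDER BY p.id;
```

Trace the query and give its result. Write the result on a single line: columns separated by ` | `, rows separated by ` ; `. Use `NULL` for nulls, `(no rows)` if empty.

5 | Priya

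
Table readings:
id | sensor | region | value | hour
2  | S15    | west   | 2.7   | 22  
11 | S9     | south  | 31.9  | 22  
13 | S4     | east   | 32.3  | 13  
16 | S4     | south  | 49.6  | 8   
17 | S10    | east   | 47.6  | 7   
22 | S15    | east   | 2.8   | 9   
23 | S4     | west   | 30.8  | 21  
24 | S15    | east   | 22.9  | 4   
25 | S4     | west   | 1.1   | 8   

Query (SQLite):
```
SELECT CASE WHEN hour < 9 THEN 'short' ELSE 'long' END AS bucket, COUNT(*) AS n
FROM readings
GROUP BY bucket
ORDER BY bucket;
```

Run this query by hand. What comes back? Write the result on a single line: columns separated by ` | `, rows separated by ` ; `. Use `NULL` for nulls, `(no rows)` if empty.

Bucket rows by hour < 9 → 'short' else 'long'; count each bucket.

long | 5 ; short | 4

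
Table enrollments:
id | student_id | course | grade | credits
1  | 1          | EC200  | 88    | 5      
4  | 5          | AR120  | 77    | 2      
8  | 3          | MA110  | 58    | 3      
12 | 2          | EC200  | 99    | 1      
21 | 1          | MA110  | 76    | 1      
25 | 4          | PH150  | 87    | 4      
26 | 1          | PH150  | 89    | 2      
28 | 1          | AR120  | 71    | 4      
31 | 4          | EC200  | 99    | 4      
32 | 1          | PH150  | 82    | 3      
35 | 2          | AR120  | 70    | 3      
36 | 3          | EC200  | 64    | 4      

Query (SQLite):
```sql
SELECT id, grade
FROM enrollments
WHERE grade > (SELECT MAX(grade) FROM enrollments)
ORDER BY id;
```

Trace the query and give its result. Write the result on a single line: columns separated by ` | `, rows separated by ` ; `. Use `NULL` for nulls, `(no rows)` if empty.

(no rows)

Scalar subquery: MAX(grade) over all enrollments rows = 99.
Keep rows where grade > that value.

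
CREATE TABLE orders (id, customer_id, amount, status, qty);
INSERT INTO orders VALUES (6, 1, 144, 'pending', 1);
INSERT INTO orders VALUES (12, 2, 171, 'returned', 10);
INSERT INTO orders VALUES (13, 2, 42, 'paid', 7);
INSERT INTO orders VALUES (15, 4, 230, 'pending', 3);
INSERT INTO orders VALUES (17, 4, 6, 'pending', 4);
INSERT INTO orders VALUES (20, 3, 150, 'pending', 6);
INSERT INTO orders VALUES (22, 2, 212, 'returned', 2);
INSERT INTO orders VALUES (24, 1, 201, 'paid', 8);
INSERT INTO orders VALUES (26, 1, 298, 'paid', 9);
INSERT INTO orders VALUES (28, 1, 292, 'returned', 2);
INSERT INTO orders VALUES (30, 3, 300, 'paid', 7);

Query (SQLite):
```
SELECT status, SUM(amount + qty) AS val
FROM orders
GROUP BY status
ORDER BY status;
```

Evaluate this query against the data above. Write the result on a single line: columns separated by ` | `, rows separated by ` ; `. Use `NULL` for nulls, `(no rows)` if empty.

paid | 872 ; pending | 544 ; returned | 689

For each row compute amount + qty.
Group by status; take SUM of the expression per group.
  paid: ids {13, 24, 26, 30} → SUM(amount + qty)=872
  pending: ids {6, 15, 17, 20} → SUM(amount + qty)=544
  returned: ids {12, 22, 28} → SUM(amount + qty)=689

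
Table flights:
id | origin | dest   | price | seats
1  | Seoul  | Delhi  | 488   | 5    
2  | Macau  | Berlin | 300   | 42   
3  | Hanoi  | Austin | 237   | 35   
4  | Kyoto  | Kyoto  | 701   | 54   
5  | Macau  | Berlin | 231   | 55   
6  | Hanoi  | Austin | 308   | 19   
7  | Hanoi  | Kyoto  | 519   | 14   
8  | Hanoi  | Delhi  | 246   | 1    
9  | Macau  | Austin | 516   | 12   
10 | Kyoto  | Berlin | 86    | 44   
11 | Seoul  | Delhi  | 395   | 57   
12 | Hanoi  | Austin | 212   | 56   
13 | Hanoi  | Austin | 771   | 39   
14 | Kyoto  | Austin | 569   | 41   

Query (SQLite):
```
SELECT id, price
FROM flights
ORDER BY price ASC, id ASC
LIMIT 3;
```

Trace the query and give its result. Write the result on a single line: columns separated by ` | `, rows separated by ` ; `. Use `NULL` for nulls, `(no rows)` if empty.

10 | 86 ; 12 | 212 ; 5 | 231

Sort by price asc, tiebreak id asc: (86, id=10), (212, id=12), (231, id=5), (237, id=3), (246, id=8), (300, id=2) …. Take first 3.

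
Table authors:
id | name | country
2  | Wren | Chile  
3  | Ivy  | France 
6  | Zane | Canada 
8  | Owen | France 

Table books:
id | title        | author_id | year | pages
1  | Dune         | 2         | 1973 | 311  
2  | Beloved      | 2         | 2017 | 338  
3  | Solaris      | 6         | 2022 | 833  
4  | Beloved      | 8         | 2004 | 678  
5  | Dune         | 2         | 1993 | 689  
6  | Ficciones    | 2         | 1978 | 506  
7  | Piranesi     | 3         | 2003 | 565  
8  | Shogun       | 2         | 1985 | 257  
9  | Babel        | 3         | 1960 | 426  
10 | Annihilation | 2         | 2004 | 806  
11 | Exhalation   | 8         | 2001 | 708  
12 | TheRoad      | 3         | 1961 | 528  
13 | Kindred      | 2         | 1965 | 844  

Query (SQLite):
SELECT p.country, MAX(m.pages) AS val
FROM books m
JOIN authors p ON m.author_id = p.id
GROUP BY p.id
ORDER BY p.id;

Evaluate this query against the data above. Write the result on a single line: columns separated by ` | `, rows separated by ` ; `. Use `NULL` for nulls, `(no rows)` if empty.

Join each books row to its authors via author_id.
Group joined rows by authors.id; compute MAX(m.pages) per group.
  2: ids {1, 2, 5, 6, 8, 10, 13} → MAX(m.pages)=844
  3: ids {7, 9, 12} → MAX(m.pages)=565
  6: ids {3} → MAX(m.pages)=833
  8: ids {4, 11} → MAX(m.pages)=708

Chile | 844 ; France | 565 ; Canada | 833 ; France | 708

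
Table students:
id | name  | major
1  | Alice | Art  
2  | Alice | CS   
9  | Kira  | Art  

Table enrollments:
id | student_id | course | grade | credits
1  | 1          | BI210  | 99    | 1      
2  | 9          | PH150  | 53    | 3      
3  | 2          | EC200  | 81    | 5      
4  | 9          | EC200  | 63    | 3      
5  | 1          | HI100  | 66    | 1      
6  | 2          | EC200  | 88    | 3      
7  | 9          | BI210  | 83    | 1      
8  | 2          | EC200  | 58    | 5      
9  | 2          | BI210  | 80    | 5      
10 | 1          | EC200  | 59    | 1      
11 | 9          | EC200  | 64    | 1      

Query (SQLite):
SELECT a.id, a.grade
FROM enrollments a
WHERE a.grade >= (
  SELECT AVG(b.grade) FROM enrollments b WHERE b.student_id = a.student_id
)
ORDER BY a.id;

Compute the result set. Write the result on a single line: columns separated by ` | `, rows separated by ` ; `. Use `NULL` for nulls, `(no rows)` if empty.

1 | 99 ; 3 | 81 ; 6 | 88 ; 7 | 83 ; 9 | 80

For each enrollments row a, compute AVG(grade) over rows sharing a.student_id.
Keep row a if a.grade >= that per-group AVG.
  student_id=1: AVG(grade) = 74.666667
  student_id=2: AVG(grade) = 76.75
  student_id=9: AVG(grade) = 65.75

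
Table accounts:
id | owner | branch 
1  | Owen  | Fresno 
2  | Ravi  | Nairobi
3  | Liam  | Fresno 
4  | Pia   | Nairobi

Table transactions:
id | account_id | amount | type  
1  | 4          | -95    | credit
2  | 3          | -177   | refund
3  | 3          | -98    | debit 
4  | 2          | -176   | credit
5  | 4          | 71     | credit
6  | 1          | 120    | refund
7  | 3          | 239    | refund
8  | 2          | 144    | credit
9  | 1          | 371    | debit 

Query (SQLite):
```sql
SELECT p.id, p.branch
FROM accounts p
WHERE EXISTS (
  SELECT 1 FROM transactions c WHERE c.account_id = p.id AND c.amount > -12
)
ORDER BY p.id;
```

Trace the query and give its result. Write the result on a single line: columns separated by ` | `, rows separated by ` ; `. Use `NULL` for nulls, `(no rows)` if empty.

For each accounts row, check whether any transactions with matching account_id has amount > -12.
Keep rows where that is true.

1 | Fresno ; 2 | Nairobi ; 3 | Fresno ; 4 | Nairobi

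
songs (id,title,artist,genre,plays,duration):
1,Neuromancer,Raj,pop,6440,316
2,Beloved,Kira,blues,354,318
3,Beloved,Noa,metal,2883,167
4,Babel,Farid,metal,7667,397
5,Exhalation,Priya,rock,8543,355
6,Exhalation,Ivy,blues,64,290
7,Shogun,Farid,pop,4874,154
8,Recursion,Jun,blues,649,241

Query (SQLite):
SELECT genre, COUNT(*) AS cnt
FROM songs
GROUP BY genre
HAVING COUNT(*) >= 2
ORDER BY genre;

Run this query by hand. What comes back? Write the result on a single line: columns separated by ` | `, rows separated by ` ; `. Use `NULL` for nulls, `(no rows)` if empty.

Partition songs by genre; compute COUNT(*) within each group.
HAVING: keep groups with count ≥ 2.
  blues: ids {2, 6, 8} → COUNT(*)=3
  metal: ids {3, 4} → COUNT(*)=2
  pop: ids {1, 7} → COUNT(*)=2
  rock: ids {5} → COUNT(*)=1

blues | 3 ; metal | 2 ; pop | 2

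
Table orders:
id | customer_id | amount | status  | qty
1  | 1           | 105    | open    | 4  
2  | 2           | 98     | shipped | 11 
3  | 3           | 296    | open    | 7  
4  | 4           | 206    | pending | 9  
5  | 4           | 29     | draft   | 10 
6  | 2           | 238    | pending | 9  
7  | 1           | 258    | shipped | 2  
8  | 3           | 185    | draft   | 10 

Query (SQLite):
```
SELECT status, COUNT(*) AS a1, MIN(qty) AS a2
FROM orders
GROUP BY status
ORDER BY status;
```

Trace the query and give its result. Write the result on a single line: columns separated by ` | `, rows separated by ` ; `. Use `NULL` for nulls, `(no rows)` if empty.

Group orders by status.
Per group compute: COUNT(*), MIN(qty).
  draft: ids {5, 8} → COUNT(*)=2, MIN(qty)=10
  open: ids {1, 3} → COUNT(*)=2, MIN(qty)=4
  pending: ids {4, 6} → COUNT(*)=2, MIN(qty)=9
  shipped: ids {2, 7} → COUNT(*)=2, MIN(qty)=2

draft | 2 | 10 ; open | 2 | 4 ; pending | 2 | 9 ; shipped | 2 | 2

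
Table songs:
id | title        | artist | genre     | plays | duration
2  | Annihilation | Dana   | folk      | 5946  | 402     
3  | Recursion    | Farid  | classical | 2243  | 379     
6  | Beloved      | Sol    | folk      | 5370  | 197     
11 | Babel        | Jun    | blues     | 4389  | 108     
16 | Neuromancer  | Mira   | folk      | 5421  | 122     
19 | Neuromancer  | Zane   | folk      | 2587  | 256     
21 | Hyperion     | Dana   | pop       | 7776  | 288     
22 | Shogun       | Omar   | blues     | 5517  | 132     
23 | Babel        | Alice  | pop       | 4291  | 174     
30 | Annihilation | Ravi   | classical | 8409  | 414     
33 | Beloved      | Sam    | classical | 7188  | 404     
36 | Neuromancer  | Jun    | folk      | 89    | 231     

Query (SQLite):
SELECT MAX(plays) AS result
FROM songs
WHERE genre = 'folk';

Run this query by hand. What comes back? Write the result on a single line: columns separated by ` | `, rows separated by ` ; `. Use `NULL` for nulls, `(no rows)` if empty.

Rows where genre='folk' → plays values: [5946, 5370, 5421, 2587, 89].
MAX of non-NULL values = 5946.

5946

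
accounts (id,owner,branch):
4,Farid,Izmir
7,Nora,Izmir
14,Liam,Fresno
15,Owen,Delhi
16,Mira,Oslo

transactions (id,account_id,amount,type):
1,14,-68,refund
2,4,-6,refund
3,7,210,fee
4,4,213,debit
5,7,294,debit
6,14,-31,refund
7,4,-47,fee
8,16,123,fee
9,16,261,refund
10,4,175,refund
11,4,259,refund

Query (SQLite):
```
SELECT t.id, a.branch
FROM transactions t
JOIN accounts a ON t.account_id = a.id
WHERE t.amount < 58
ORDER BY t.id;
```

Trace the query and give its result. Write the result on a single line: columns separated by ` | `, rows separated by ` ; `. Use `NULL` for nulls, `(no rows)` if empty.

1 | Fresno ; 2 | Izmir ; 6 | Fresno ; 7 | Izmir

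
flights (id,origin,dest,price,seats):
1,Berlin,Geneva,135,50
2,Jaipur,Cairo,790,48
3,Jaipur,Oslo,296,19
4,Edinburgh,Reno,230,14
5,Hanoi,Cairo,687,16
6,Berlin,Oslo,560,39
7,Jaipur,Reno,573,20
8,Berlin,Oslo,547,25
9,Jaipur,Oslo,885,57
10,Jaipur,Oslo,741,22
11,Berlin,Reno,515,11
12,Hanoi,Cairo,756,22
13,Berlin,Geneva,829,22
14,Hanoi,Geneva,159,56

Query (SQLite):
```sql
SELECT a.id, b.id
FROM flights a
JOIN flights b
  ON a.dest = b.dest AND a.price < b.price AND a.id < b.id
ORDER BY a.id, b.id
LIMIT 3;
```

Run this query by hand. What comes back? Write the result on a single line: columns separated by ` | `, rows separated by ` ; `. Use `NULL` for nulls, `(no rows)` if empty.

1 | 13 ; 1 | 14 ; 3 | 6

Pairs (a,b) with same dest, a.price < b.price, a.id < b.id.
dest groups: Cairo:{2,5,12} Geneva:{1,13,14} Oslo:{3,6,8,9,10} Reno:{4,7,11}
Ordered by (a.id, b.id); first 3.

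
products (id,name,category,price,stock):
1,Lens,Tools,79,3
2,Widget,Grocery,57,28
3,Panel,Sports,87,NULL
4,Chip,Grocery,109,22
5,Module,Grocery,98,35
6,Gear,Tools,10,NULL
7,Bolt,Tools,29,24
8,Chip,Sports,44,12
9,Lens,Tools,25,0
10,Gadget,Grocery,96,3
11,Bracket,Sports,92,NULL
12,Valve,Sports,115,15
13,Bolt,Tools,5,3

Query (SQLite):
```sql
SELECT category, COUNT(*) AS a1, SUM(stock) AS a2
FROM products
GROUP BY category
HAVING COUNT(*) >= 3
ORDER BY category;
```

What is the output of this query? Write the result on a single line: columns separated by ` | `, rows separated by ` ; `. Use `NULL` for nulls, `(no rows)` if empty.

Group products by category.
Per group compute: COUNT(*), SUM(stock).
HAVING: drop groups with fewer than 3 rows.
  Grocery: ids {2, 4, 5, 10} → COUNT(*)=4, SUM(stock)=88
  Sports: ids {3, 8, 11, 12} → COUNT(*)=4, SUM(stock)=27
  Tools: ids {1, 6, 7, 9, 13} → COUNT(*)=5, SUM(stock)=30

Grocery | 4 | 88 ; Sports | 4 | 27 ; Tools | 5 | 30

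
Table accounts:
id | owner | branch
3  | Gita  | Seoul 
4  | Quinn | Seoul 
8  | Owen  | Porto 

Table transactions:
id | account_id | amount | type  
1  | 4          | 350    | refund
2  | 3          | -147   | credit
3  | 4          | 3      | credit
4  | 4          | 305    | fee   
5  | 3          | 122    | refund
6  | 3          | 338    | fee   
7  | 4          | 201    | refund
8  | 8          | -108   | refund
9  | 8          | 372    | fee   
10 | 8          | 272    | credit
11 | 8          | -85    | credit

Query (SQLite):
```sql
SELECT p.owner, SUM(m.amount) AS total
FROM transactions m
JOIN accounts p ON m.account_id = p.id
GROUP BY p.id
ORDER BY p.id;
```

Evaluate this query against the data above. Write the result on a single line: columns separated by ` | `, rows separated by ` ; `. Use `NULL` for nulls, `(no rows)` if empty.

Gita | 313 ; Quinn | 859 ; Owen | 451

Join each transactions row to its accounts via account_id.
Group joined rows by accounts.id; compute SUM(m.amount) per group.
  3: ids {2, 5, 6} → SUM(m.amount)=313
  4: ids {1, 3, 4, 7} → SUM(m.amount)=859
  8: ids {8, 9, 10, 11} → SUM(m.amount)=451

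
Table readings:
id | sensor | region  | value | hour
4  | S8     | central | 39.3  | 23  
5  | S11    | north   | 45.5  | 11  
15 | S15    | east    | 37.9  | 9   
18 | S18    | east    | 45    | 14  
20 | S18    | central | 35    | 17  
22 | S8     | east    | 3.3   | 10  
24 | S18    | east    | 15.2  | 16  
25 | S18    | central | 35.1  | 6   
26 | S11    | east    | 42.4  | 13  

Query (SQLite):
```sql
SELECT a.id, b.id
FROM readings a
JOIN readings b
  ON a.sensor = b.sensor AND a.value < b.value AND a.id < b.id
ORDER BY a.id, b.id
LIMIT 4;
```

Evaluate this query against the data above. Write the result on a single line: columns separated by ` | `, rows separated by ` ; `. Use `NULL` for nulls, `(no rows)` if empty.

20 | 25 ; 24 | 25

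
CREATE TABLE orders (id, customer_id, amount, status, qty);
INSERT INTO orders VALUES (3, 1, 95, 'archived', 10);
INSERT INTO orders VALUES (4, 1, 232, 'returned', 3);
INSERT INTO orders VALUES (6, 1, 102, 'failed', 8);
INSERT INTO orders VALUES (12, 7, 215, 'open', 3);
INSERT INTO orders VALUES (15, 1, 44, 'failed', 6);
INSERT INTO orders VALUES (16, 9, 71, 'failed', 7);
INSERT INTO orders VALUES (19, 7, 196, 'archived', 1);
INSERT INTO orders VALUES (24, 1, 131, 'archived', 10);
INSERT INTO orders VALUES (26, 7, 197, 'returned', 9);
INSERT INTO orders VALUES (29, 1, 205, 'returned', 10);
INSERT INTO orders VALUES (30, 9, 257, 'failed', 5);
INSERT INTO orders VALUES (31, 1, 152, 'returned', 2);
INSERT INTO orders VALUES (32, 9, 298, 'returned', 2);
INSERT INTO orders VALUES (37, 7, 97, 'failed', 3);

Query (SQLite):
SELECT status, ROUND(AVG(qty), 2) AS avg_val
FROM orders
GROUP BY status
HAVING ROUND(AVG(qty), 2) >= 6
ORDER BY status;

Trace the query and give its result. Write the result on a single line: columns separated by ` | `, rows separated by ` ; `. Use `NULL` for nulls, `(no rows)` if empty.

archived | 7

Partition orders by status; compute ROUND(AVG(qty), 2) within each group.
HAVING: keep groups where ROUND(AVG(qty), 2) >= 6.
  archived: ids {3, 19, 24} → ROUND(AVG(qty), 2)=7
  failed: ids {6, 15, 16, 30, 37} → ROUND(AVG(qty), 2)=5.8
  open: ids {12} → ROUND(AVG(qty), 2)=3
  returned: ids {4, 26, 29, 31, 32} → ROUND(AVG(qty), 2)=5.2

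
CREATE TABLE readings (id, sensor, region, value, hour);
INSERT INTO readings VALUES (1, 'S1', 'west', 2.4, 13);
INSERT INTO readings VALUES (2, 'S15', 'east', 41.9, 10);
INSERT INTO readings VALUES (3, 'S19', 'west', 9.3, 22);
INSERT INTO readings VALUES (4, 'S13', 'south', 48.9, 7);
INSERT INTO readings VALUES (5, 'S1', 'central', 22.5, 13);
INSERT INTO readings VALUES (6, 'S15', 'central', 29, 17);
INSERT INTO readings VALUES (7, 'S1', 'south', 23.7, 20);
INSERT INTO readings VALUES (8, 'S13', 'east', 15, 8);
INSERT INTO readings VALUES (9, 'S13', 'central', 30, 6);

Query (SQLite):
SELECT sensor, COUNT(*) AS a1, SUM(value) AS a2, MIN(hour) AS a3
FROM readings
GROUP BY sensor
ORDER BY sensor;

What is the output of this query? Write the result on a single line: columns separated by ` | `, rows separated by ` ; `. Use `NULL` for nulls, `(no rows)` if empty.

Group readings by sensor.
Per group compute: COUNT(*), SUM(value), MIN(hour).
  S1: ids {1, 5, 7} → COUNT(*)=3, SUM(value)=48.6, MIN(hour)=13
  S13: ids {4, 8, 9} → COUNT(*)=3, SUM(value)=93.9, MIN(hour)=6
  S15: ids {2, 6} → COUNT(*)=2, SUM(value)=70.9, MIN(hour)=10
  S19: ids {3} → COUNT(*)=1, SUM(value)=9.3, MIN(hour)=22

S1 | 3 | 48.6 | 13 ; S13 | 3 | 93.9 | 6 ; S15 | 2 | 70.9 | 10 ; S19 | 1 | 9.3 | 22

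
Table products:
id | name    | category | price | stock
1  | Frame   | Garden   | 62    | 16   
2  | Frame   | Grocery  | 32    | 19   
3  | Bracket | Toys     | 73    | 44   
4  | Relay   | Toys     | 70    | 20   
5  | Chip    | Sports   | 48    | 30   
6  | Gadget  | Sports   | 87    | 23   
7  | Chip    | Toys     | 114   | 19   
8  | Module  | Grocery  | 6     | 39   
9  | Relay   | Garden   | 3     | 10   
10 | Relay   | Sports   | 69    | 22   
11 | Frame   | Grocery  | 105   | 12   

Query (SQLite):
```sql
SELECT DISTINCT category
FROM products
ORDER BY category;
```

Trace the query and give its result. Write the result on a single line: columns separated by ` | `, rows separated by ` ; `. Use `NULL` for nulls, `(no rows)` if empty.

Collect distinct category values from products.

Garden ; Grocery ; Sports ; Toys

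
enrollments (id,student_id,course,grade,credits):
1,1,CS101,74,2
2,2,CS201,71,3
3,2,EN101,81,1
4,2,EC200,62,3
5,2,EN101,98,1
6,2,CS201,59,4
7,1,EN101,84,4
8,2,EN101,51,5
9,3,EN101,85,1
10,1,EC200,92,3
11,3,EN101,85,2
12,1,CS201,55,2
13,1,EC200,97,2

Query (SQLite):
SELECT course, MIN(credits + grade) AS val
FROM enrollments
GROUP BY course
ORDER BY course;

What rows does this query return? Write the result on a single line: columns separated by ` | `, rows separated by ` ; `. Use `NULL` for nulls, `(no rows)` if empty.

For each row compute credits + grade.
Group by course; take MIN of the expression per group.
  CS101: ids {1} → MIN(credits + grade)=76
  CS201: ids {2, 6, 12} → MIN(credits + grade)=57
  EC200: ids {4, 10, 13} → MIN(credits + grade)=65
  EN101: ids {3, 5, 7, 8, 9, 11} → MIN(credits + grade)=56

CS101 | 76 ; CS201 | 57 ; EC200 | 65 ; EN101 | 56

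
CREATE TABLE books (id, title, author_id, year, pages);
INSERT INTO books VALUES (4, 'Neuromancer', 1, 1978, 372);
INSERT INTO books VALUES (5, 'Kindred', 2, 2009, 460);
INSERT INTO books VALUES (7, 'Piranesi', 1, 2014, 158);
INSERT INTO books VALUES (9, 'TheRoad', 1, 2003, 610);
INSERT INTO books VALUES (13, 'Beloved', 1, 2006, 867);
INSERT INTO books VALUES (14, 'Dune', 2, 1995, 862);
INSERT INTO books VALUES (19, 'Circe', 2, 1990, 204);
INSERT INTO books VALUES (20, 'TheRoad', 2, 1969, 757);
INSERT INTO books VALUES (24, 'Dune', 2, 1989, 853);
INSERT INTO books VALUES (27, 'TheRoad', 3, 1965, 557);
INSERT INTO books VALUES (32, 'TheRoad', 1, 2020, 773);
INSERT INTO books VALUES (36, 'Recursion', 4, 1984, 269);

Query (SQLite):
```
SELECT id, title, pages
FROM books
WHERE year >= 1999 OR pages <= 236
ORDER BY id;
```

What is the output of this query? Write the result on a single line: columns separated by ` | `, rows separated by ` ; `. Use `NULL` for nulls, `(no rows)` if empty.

year >= 1999: ids {5, 7, 9, 13, 32}
pages <= 236: ids {7, 19}
Combine with OR.

5 | Kindred | 460 ; 7 | Piranesi | 158 ; 9 | TheRoad | 610 ; 13 | Beloved | 867 ; 19 | Circe | 204 ; 32 | TheRoad | 773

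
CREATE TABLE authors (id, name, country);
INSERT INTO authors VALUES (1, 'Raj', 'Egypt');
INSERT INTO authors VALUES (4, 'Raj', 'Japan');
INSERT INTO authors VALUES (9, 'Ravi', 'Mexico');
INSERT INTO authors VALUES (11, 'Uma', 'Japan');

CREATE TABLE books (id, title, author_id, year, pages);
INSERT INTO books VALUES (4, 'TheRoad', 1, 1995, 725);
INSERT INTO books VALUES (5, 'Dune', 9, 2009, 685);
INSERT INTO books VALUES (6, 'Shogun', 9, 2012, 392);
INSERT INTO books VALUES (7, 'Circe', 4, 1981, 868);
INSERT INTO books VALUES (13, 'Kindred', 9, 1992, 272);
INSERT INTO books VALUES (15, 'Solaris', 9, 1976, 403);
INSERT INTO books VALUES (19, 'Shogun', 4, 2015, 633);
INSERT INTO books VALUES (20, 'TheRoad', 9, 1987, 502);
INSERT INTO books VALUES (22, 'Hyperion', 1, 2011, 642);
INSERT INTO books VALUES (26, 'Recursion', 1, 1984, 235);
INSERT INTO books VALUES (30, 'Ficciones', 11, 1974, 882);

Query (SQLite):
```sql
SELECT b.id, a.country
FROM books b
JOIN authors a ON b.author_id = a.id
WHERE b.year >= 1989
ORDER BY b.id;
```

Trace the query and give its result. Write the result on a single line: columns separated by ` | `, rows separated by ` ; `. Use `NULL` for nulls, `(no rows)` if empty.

Each books row matches the authors row where author_id = authors.id.
Then keep rows with b.year >= 1989.

4 | Egypt ; 5 | Mexico ; 6 | Mexico ; 13 | Mexico ; 19 | Japan ; 22 | Egypt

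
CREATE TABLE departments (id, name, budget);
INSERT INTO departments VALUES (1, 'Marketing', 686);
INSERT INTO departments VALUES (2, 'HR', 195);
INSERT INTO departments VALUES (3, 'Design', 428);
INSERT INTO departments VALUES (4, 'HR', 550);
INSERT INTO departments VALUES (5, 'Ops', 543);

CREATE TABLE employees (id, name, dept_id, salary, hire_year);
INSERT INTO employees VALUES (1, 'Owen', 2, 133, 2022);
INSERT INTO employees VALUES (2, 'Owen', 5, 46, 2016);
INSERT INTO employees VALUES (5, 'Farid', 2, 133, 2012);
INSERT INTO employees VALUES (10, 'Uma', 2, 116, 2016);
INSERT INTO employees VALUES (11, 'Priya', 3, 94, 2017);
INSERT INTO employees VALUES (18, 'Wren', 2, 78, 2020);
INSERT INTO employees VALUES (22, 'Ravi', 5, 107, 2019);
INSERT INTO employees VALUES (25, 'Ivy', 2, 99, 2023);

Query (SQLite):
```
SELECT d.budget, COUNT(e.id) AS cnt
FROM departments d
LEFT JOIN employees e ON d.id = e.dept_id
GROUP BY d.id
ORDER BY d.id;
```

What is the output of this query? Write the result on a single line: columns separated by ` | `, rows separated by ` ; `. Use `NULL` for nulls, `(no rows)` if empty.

686 | 0 ; 195 | 5 ; 428 | 1 ; 550 | 0 ; 543 | 2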